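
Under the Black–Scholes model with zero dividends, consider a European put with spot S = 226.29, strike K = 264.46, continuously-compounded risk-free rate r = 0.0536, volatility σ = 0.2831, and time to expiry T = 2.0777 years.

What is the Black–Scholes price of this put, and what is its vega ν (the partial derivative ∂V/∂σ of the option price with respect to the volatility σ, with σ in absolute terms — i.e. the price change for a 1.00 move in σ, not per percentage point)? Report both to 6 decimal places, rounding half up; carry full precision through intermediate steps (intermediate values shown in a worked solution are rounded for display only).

σ√T = 0.2831·√2.0777 = 0.408067
d₁ = (ln(S/K) + (r+σ²/2)T) / (σ√T) = (ln(226.29/264.46) + (0.0536+0.2831²/2)·2.0777) / 0.408067 = (-0.155873 + 0.194624) / 0.408067 = 0.094963
d₂ = d₁ − σ√T = 0.094963 − 0.408067 = -0.313104
e^{−rT} = e^{−0.0536·2.0777} = 0.894612
N(−d₁) = 0.462172,  N(−d₂) = 0.622899
Put price V = K·e^{−rT}·N(−d₂) − S·N(−d₁) = 147.371180 − 104.584907 = 42.786274
φ(d₁) = (1/√(2π))·e^{−d₁²/2} = 0.397147
ν = S·φ(d₁)·√T = 129.541408

price = 42.786274
ν = 129.541408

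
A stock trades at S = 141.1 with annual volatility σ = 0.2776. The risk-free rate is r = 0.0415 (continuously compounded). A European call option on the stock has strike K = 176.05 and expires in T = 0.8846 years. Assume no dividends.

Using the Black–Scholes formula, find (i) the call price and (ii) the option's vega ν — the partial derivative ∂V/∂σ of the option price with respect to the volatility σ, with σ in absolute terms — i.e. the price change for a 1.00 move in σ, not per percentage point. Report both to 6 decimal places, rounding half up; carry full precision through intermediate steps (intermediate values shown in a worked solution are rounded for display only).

price = 5.677139
ν = 44.839007

σ√T = 0.2776·√0.8846 = 0.261092
d₁ = (ln(S/K) + (r+σ²/2)T) / (σ√T) = (ln(141.1/176.05) + (0.0415+0.2776²/2)·0.8846) / 0.261092 = (-0.221299 + 0.070795) / 0.261092 = -0.576441
d₂ = d₁ − σ√T = -0.576441 − 0.261092 = -0.837532
e^{−rT} = e^{−0.0415·0.8846} = 0.963955
N(d₁) = 0.282159,  N(d₂) = 0.201147
Call price V = S·N(d₁) − K·e^{−rT}·N(d₂) = 39.812582 − 34.135443 = 5.677139
φ(d₁) = (1/√(2π))·e^{−d₁²/2} = 0.337875
ν = S·φ(d₁)·√T = 44.839007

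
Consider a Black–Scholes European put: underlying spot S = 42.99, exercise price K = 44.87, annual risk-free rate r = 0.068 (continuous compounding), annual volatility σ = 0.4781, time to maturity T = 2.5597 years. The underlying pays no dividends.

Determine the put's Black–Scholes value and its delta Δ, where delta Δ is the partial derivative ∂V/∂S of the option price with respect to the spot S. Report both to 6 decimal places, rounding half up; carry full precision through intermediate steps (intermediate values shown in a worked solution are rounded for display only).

σ√T = 0.4781·√2.5597 = 0.764915
d₁ = (ln(S/K) + (r+σ²/2)T) / (σ√T) = (ln(42.99/44.87) + (0.068+0.4781²/2)·2.5597) / 0.764915 = (-0.042802 + 0.466607) / 0.764915 = 0.554055
d₂ = d₁ − σ√T = 0.554055 − 0.764915 = -0.210860
e^{−rT} = e^{−0.068·2.5597} = 0.840247
N(−d₁) = 0.289770,  N(−d₂) = 0.583502
Put price V = K·e^{−rT}·N(−d₂) − S·N(−d₁) = 21.999107 − 12.457233 = 9.541874
Δ = −N(−d₁) = -0.289770

price = 9.541874
Δ = -0.289770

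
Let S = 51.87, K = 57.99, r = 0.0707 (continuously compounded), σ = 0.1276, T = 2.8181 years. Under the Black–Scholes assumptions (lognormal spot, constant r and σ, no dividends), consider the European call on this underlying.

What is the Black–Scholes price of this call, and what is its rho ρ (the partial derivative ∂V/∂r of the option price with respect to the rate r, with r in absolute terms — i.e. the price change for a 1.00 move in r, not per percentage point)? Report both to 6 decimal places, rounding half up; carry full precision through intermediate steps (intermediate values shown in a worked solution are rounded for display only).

σ√T = 0.1276·√2.8181 = 0.214205
d₁ = (ln(S/K) + (r+σ²/2)T) / (σ√T) = (ln(51.87/57.99) + (0.0707+0.1276²/2)·2.8181) / 0.214205 = (-0.111530 + 0.222181) / 0.214205 = 0.516569
d₂ = d₁ − σ√T = 0.516569 − 0.214205 = 0.302364
e^{−rT} = e^{−0.0707·2.8181} = 0.819353
N(d₁) = 0.697271,  N(d₂) = 0.618813
Call price V = S·N(d₁) − K·e^{−rT}·N(d₂) = 36.167472 − 29.402466 = 6.765007
ρ = K·T·e^{−rT}·N(d₂) = 82.859089

price = 6.765007
ρ = 82.859089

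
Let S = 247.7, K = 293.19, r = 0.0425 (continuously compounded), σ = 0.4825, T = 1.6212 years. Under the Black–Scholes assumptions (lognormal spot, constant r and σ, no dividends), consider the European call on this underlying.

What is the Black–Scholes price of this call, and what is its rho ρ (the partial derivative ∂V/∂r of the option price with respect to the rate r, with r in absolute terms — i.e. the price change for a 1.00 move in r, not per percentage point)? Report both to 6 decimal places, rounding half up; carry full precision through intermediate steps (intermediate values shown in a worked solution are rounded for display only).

σ√T = 0.4825·√1.6212 = 0.614350
d₁ = (ln(S/K) + (r+σ²/2)T) / (σ√T) = (ln(247.7/293.19) + (0.0425+0.4825²/2)·1.6212) / 0.614350 = (-0.168603 + 0.257614) / 0.614350 = 0.144887
d₂ = d₁ − σ√T = 0.144887 − 0.614350 = -0.469463
e^{−rT} = e^{−0.0425·1.6212} = 0.933419
N(d₁) = 0.557600,  N(d₂) = 0.319369
Call price V = S·N(d₁) − K·e^{−rT}·N(d₂) = 138.117500 − 87.401564 = 50.715935
ρ = K·T·e^{−rT}·N(d₂) = 141.695416

price = 50.715935
ρ = 141.695416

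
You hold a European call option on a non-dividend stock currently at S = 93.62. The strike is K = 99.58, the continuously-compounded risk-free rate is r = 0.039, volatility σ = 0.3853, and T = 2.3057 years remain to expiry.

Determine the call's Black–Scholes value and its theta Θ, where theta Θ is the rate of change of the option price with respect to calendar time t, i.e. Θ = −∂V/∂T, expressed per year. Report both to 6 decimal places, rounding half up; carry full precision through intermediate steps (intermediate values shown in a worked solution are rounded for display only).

price = 22.569940
Θ = -5.903558

σ√T = 0.3853·√2.3057 = 0.585060
d₁ = (ln(S/K) + (r+σ²/2)T) / (σ√T) = (ln(93.62/99.58) + (0.039+0.3853²/2)·2.3057) / 0.585060 = (-0.061717 + 0.261070) / 0.585060 = 0.340739
d₂ = d₁ − σ√T = 0.340739 − 0.585060 = -0.244321
e^{−rT} = e^{−0.039·2.3057} = 0.914002
N(d₁) = 0.633350,  N(d₂) = 0.403491
Call price V = S·N(d₁) − K·e^{−rT}·N(d₂) = 59.294214 − 36.724274 = 22.569940
φ(d₁) = (1/√(2π))·e^{−d₁²/2} = 0.376442
Θ = −S·φ(d₁)·σ/(2√T) − r·K·e^{−rT}·N(d₂) = −4.471311 − 1.432247 = -5.903558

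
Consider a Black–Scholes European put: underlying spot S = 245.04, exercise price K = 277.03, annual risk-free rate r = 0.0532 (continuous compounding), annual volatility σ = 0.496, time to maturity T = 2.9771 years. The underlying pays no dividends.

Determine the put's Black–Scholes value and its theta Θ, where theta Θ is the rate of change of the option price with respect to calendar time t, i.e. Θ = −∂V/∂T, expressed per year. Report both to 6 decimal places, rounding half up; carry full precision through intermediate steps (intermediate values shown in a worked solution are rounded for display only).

σ√T = 0.496·√2.9771 = 0.855812
d₁ = (ln(S/K) + (r+σ²/2)T) / (σ√T) = (ln(245.04/277.03) + (0.0532+0.496²/2)·2.9771) / 0.855812 = (-0.122704 + 0.524589) / 0.855812 = 0.469594
d₂ = d₁ − σ√T = 0.469594 − 0.855812 = -0.386218
e^{−rT} = e^{−0.0532·2.9771} = 0.853524
N(−d₁) = 0.319322,  N(−d₂) = 0.650332
Put price V = K·e^{−rT}·N(−d₂) − S·N(−d₁) = 153.772190 − 78.246768 = 75.525422
φ(d₁) = (1/√(2π))·e^{−d₁²/2} = 0.357293
Θ = −S·φ(d₁)·σ/(2√T) + r·K·e^{−rT}·N(−d₂) = −12.583949 + 8.180681 = -4.403269

price = 75.525422
Θ = -4.403269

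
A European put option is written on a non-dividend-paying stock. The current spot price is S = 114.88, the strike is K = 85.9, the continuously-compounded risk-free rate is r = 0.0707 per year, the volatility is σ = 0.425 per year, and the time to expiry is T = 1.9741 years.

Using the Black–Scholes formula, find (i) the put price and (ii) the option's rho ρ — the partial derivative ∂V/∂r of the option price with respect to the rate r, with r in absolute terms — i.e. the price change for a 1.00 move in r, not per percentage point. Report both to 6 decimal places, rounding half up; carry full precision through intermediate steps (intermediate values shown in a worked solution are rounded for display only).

σ√T = 0.425·√1.9741 = 0.597136
d₁ = (ln(S/K) + (r+σ²/2)T) / (σ√T) = (ln(114.88/85.9) + (0.0707+0.425²/2)·1.9741) / 0.597136 = (0.290704 + 0.317855) / 0.597136 = 1.019129
d₂ = d₁ − σ√T = 1.019129 − 0.597136 = 0.421993
e^{−rT} = e^{−0.0707·1.9741} = 0.869733
N(−d₁) = 0.154071,  N(−d₂) = 0.336515
Put price V = K·e^{−rT}·N(−d₂) − S·N(−d₁) = 25.141071 − 17.699657 = 7.441414
ρ = −K·T·e^{−rT}·N(−d₂) = -49.630988

price = 7.441414
ρ = -49.630988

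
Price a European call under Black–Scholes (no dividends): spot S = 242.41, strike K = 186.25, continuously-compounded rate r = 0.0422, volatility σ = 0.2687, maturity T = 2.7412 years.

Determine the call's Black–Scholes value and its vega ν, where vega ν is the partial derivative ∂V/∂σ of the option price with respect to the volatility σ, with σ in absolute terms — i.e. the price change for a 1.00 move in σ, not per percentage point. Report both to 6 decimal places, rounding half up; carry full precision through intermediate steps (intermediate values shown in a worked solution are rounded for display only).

price = 86.130029
ν = 89.858224

σ√T = 0.2687·√2.7412 = 0.444875
d₁ = (ln(S/K) + (r+σ²/2)T) / (σ√T) = (ln(242.41/186.25) + (0.0422+0.2687²/2)·2.7412) / 0.444875 = (0.263541 + 0.214636) / 0.444875 = 1.074855
d₂ = d₁ − σ√T = 1.074855 − 0.444875 = 0.629980
e^{−rT} = e^{−0.0422·2.7412} = 0.890761
N(d₁) = 0.858780,  N(d₂) = 0.735646
Call price V = S·N(d₁) − K·e^{−rT}·N(d₂) = 208.176907 − 122.046878 = 86.130029
φ(d₁) = (1/√(2π))·e^{−d₁²/2} = 0.223891
ν = S·φ(d₁)·√T = 89.858224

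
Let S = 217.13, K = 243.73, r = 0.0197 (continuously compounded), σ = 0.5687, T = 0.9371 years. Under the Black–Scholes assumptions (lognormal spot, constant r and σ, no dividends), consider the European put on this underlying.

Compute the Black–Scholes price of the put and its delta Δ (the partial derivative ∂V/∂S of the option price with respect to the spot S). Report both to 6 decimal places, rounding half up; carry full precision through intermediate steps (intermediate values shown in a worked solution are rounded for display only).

price = 61.312244
Δ = -0.460618

σ√T = 0.5687·√0.9371 = 0.550524
d₁ = (ln(S/K) + (r+σ²/2)T) / (σ√T) = (ln(217.13/243.73) + (0.0197+0.5687²/2)·0.9371) / 0.550524 = (-0.115565 + 0.169999) / 0.550524 = 0.098877
d₂ = d₁ − σ√T = 0.098877 − 0.550524 = -0.451647
e^{−rT} = e^{−0.0197·0.9371} = 0.981708
N(−d₁) = 0.460618,  N(−d₂) = 0.674238
Put price V = K·e^{−rT}·N(−d₂) − S·N(−d₁) = 161.326190 − 100.013946 = 61.312244
Δ = −N(−d₁) = -0.460618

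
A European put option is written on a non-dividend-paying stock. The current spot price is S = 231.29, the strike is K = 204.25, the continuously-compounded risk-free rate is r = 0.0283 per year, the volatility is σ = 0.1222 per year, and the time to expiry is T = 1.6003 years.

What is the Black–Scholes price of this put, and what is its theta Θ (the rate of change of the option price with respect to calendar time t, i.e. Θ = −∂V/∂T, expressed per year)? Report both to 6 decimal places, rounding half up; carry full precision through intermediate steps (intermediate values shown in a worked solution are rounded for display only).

σ√T = 0.1222·√1.6003 = 0.154587
d₁ = (ln(S/K) + (r+σ²/2)T) / (σ√T) = (ln(231.29/204.25) + (0.0283+0.1222²/2)·1.6003) / 0.154587 = (0.124328 + 0.057237) / 0.154587 = 1.174517
d₂ = d₁ − σ√T = 1.174517 − 0.154587 = 1.019930
e^{−rT} = e^{−0.0283·1.6003} = 0.955722
N(−d₁) = 0.120094,  N(−d₂) = 0.153881
Put price V = K·e^{−rT}·N(−d₂) − S·N(−d₁) = 30.038473 − 27.776546 = 2.261927
φ(d₁) = (1/√(2π))·e^{−d₁²/2} = 0.200151
Θ = −S·φ(d₁)·σ/(2√T) + r·K·e^{−rT}·N(−d₂) = −2.235913 + 0.850089 = -1.385825

price = 2.261927
Θ = -1.385825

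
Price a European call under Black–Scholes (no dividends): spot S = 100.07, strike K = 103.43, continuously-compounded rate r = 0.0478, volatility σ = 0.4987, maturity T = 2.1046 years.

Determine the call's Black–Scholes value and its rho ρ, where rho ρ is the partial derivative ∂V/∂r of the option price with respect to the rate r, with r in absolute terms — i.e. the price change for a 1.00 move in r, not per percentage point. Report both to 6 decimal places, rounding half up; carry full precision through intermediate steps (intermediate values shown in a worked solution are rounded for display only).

σ√T = 0.4987·√2.1046 = 0.723476
d₁ = (ln(S/K) + (r+σ²/2)T) / (σ√T) = (ln(100.07/103.43) + (0.0478+0.4987²/2)·2.1046) / 0.723476 = (-0.033025 + 0.362309) / 0.723476 = 0.455141
d₂ = d₁ − σ√T = 0.455141 − 0.723476 = -0.268335
e^{−rT} = e^{−0.0478·2.1046} = 0.904295
N(d₁) = 0.675496,  N(d₂) = 0.394221
Call price V = S·N(d₁) − K·e^{−rT}·N(d₂) = 67.596892 − 36.871938 = 30.724954
ρ = K·T·e^{−rT}·N(d₂) = 77.600681

price = 30.724954
ρ = 77.600681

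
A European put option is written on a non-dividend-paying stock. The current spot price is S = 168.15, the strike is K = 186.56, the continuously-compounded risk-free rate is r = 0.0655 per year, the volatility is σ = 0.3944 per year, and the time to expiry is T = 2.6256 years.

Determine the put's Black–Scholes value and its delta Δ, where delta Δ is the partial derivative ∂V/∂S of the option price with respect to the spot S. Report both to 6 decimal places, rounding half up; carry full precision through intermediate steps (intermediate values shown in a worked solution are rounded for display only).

price = 35.454716
Δ = -0.335030

σ√T = 0.3944·√2.6256 = 0.639074
d₁ = (ln(S/K) + (r+σ²/2)T) / (σ√T) = (ln(168.15/186.56) + (0.0655+0.3944²/2)·2.6256) / 0.639074 = (-0.103896 + 0.376185) / 0.639074 = 0.426067
d₂ = d₁ − σ√T = 0.426067 − 0.639074 = -0.213007
e^{−rT} = e^{−0.0655·2.6256} = 0.841999
N(−d₁) = 0.335030,  N(−d₂) = 0.584339
Put price V = K·e^{−rT}·N(−d₂) − S·N(−d₁) = 91.789948 − 56.335232 = 35.454716
Δ = −N(−d₁) = -0.335030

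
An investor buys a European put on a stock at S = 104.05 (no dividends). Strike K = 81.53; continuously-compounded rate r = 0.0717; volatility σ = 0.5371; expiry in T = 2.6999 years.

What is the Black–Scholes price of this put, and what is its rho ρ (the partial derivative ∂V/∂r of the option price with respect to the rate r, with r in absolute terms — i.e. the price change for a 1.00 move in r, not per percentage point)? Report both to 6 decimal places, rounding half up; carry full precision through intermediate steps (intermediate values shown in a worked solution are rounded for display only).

σ√T = 0.5371·√2.6999 = 0.882529
d₁ = (ln(S/K) + (r+σ²/2)T) / (σ√T) = (ln(104.05/81.53) + (0.0717+0.5371²/2)·2.6999) / 0.882529 = (0.243901 + 0.583012) / 0.882529 = 0.936980
d₂ = d₁ − σ√T = 0.936980 − 0.882529 = 0.054451
e^{−rT} = e^{−0.0717·2.6999} = 0.824002
N(−d₁) = 0.174384,  N(−d₂) = 0.478288
Put price V = K·e^{−rT}·N(−d₂) − S·N(−d₁) = 32.131788 − 18.144698 = 13.987090
ρ = −K·T·e^{−rT}·N(−d₂) = -86.752615

price = 13.987090
ρ = -86.752615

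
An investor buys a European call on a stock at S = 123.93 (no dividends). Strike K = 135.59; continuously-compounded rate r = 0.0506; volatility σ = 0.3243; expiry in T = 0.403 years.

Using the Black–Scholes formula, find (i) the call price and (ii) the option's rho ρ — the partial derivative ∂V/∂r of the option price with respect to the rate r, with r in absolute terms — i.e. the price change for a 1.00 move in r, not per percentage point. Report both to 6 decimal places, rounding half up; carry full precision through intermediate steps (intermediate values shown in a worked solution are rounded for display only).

σ√T = 0.3243·√0.403 = 0.205873
d₁ = (ln(S/K) + (r+σ²/2)T) / (σ√T) = (ln(123.93/135.59) + (0.0506+0.3243²/2)·0.403) / 0.205873 = (-0.089919 + 0.041584) / 0.205873 = -0.234781
d₂ = d₁ − σ√T = -0.234781 − 0.205873 = -0.440654
e^{−rT} = e^{−0.0506·0.403} = 0.979815
N(d₁) = 0.407189,  N(d₂) = 0.329732
Call price V = S·N(d₁) − K·e^{−rT}·N(d₂) = 50.462976 − 43.805874 = 6.657101
ρ = K·T·e^{−rT}·N(d₂) = 17.653767

price = 6.657101
ρ = 17.653767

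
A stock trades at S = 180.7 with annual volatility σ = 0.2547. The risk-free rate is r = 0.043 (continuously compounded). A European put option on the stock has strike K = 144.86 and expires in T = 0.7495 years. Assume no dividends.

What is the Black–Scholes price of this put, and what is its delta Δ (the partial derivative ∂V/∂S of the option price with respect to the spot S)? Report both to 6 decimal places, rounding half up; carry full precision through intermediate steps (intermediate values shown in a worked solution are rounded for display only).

price = 2.176919
Δ = -0.104018

σ√T = 0.2547·√0.7495 = 0.220503
d₁ = (ln(S/K) + (r+σ²/2)T) / (σ√T) = (ln(180.7/144.86) + (0.043+0.2547²/2)·0.7495) / 0.220503 = (0.221070 + 0.056539) / 0.220503 = 1.258983
d₂ = d₁ − σ√T = 1.258983 − 0.220503 = 1.038480
e^{−rT} = e^{−0.043·0.7495} = 0.968285
N(−d₁) = 0.104018,  N(−d₂) = 0.149523
Put price V = K·e^{−rT}·N(−d₂) − S·N(−d₁) = 20.973005 − 18.796087 = 2.176919
Δ = −N(−d₁) = -0.104018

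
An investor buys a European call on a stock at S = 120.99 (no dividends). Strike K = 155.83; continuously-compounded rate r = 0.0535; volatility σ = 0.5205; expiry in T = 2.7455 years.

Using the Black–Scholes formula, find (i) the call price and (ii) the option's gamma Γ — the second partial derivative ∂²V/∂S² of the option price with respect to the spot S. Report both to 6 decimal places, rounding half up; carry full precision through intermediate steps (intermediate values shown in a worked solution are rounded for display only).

σ√T = 0.5205·√2.7455 = 0.862445
d₁ = (ln(S/K) + (r+σ²/2)T) / (σ√T) = (ln(120.99/155.83) + (0.0535+0.5205²/2)·2.7455) / 0.862445 = (-0.253058 + 0.518790) / 0.862445 = 0.308115
d₂ = d₁ − σ√T = 0.308115 − 0.862445 = -0.554330
e^{−rT} = e^{−0.0535·2.7455} = 0.863394
N(d₁) = 0.621003,  N(d₂) = 0.289676
Call price V = S·N(d₁) − K·e^{−rT}·N(d₂) = 75.135102 − 38.973847 = 36.161255
φ(d₁) = (1/√(2π))·e^{−d₁²/2} = 0.380448
Γ = φ(d₁) / (S·σ·√T) = 0.003646

price = 36.161255
Γ = 0.003646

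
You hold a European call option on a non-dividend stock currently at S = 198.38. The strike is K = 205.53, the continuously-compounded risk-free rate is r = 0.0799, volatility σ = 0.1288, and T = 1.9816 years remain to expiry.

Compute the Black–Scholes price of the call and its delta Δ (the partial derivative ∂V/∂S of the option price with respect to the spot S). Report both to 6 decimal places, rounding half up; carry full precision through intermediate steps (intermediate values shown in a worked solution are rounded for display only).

price = 27.950345
Δ = 0.778940

σ√T = 0.1288·√1.9816 = 0.181311
d₁ = (ln(S/K) + (r+σ²/2)T) / (σ√T) = (ln(198.38/205.53) + (0.0799+0.1288²/2)·1.9816) / 0.181311 = (-0.035408 + 0.174767) / 0.181311 = 0.768619
d₂ = d₁ − σ√T = 0.768619 − 0.181311 = 0.587308
e^{−rT} = e^{−0.0799·1.9816} = 0.853568
N(d₁) = 0.778940,  N(d₂) = 0.721502
Call price V = S·N(d₁) − K·e^{−rT}·N(d₂) = 154.526180 − 126.575835 = 27.950345
Δ = N(d₁) = 0.778940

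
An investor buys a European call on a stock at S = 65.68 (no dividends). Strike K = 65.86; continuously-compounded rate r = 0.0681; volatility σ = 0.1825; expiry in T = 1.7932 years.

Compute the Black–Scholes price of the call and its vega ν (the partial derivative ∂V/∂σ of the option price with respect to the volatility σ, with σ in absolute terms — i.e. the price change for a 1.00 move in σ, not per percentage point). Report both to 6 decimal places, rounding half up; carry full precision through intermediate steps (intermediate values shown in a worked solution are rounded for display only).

price = 10.424443
ν = 29.118987

σ√T = 0.1825·√1.7932 = 0.244387
d₁ = (ln(S/K) + (r+σ²/2)T) / (σ√T) = (ln(65.68/65.86) + (0.0681+0.1825²/2)·1.7932) / 0.244387 = (-0.002737 + 0.151979) / 0.244387 = 0.610682
d₂ = d₁ − σ√T = 0.610682 − 0.244387 = 0.366296
e^{−rT} = e^{−0.0681·1.7932} = 0.885045
N(d₁) = 0.729295,  N(d₂) = 0.642928
Call price V = S·N(d₁) − K·e^{−rT}·N(d₂) = 47.900096 − 37.475653 = 10.424443
φ(d₁) = (1/√(2π))·e^{−d₁²/2} = 0.331077
ν = S·φ(d₁)·√T = 29.118987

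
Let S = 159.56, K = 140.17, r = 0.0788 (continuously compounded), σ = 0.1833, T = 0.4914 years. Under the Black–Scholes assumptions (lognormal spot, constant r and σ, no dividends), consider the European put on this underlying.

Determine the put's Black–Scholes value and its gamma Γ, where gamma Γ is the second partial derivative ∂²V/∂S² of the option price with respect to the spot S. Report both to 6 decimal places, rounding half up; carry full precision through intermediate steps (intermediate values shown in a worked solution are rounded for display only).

σ√T = 0.1833·√0.4914 = 0.128493
d₁ = (ln(S/K) + (r+σ²/2)T) / (σ√T) = (ln(159.56/140.17) + (0.0788+0.1833²/2)·0.4914) / 0.128493 = (0.129564 + 0.046978) / 0.128493 = 1.373938
d₂ = d₁ − σ√T = 1.373938 − 0.128493 = 1.245445
e^{−rT} = e^{−0.0788·0.4914} = 0.962018
N(−d₁) = 0.084730,  N(−d₂) = 0.106484
Put price V = K·e^{−rT}·N(−d₂) − S·N(−d₁) = 14.358969 − 13.519598 = 0.839371
φ(d₁) = (1/√(2π))·e^{−d₁²/2} = 0.155239
Γ = φ(d₁) / (S·σ·√T) = 0.007572

price = 0.839371
Γ = 0.007572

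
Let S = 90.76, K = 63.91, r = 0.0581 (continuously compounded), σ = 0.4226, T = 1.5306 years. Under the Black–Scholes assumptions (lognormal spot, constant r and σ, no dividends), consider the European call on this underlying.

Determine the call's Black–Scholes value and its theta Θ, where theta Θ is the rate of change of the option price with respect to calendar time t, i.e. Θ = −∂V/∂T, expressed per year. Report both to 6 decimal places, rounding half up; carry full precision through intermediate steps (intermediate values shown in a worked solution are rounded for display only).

σ√T = 0.4226·√1.5306 = 0.522830
d₁ = (ln(S/K) + (r+σ²/2)T) / (σ√T) = (ln(90.76/63.91) + (0.0581+0.4226²/2)·1.5306) / 0.522830 = (0.350743 + 0.225603) / 0.522830 = 1.102359
d₂ = d₁ − σ√T = 1.102359 − 0.522830 = 0.579529
e^{−rT} = e^{−0.0581·1.5306} = 0.914912
N(d₁) = 0.864847,  N(d₂) = 0.718884
Call price V = S·N(d₁) − K·e^{−rT}·N(d₂) = 78.493532 − 42.034581 = 36.458951
φ(d₁) = (1/√(2π))·e^{−d₁²/2} = 0.217287
Θ = −S·φ(d₁)·σ/(2√T) − r·K·e^{−rT}·N(d₂) = −3.368192 − 2.442209 = -5.810401

price = 36.458951
Θ = -5.810401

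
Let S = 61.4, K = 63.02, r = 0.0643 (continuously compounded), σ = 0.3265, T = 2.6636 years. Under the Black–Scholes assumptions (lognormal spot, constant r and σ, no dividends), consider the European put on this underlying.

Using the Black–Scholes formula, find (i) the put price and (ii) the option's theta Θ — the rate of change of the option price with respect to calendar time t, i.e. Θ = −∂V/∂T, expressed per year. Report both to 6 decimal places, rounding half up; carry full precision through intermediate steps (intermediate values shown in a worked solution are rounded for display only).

price = 8.310676
Θ = -0.420079

σ√T = 0.3265·√2.6636 = 0.532866
d₁ = (ln(S/K) + (r+σ²/2)T) / (σ√T) = (ln(61.4/63.02) + (0.0643+0.3265²/2)·2.6636) / 0.532866 = (-0.026042 + 0.313242) / 0.532866 = 0.538973
d₂ = d₁ − σ√T = 0.538973 − 0.532866 = 0.006107
e^{−rT} = e^{−0.0643·2.6636} = 0.842594
N(−d₁) = 0.294953,  N(−d₂) = 0.497564
Put price V = K·e^{−rT}·N(−d₂) − S·N(−d₁) = 26.420779 − 18.110103 = 8.310676
φ(d₁) = (1/√(2π))·e^{−d₁²/2} = 0.345009
Θ = −S·φ(d₁)·σ/(2√T) + r·K·e^{−rT}·N(−d₂) = −2.118935 + 1.698856 = -0.420079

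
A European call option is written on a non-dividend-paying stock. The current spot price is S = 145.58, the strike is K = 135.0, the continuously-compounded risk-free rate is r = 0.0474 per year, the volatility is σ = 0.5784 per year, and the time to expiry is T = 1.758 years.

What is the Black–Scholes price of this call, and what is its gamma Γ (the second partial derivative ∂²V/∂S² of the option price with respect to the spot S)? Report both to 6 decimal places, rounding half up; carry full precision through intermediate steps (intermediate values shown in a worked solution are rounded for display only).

price = 51.784443
Γ = 0.003002

σ√T = 0.5784·√1.758 = 0.766898
d₁ = (ln(S/K) + (r+σ²/2)T) / (σ√T) = (ln(145.58/135.0) + (0.0474+0.5784²/2)·1.758) / 0.766898 = (0.075451 + 0.377396) / 0.766898 = 0.590491
d₂ = d₁ − σ√T = 0.590491 − 0.766898 = -0.176407
e^{−rT} = e^{−0.0474·1.758} = 0.920048
N(d₁) = 0.722569,  N(d₂) = 0.429987
Call price V = S·N(d₁) − K·e^{−rT}·N(d₂) = 105.191638 − 53.407195 = 51.784443
φ(d₁) = (1/√(2π))·e^{−d₁²/2} = 0.335116
Γ = φ(d₁) / (S·σ·√T) = 0.003002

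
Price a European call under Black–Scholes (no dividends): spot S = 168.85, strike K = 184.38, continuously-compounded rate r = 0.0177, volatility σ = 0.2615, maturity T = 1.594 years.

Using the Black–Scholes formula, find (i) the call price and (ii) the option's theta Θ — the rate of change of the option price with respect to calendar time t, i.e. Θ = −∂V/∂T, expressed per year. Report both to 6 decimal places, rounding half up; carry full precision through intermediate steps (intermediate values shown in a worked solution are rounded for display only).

σ√T = 0.2615·√1.594 = 0.330153
d₁ = (ln(S/K) + (r+σ²/2)T) / (σ√T) = (ln(168.85/184.38) + (0.0177+0.2615²/2)·1.594) / 0.330153 = (-0.087988 + 0.082714) / 0.330153 = -0.015973
d₂ = d₁ − σ√T = -0.015973 − 0.330153 = -0.346127
e^{−rT} = e^{−0.0177·1.594} = 0.972180
N(d₁) = 0.493628,  N(d₂) = 0.364624
Call price V = S·N(d₁) − K·e^{−rT}·N(d₂) = 83.349061 − 65.359035 = 17.990026
φ(d₁) = (1/√(2π))·e^{−d₁²/2} = 0.398891
Θ = −S·φ(d₁)·σ/(2√T) − r·K·e^{−rT}·N(d₂) = −6.975145 − 1.156855 = -8.132000

price = 17.990026
Θ = -8.132000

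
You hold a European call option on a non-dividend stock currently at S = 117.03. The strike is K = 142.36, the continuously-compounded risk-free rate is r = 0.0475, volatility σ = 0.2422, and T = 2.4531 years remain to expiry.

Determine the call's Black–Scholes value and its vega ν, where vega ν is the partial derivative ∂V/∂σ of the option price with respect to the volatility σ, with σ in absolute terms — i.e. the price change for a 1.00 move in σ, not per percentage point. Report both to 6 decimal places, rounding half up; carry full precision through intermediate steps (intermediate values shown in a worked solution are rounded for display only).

σ√T = 0.2422·√2.4531 = 0.379343
d₁ = (ln(S/K) + (r+σ²/2)T) / (σ√T) = (ln(117.03/142.36) + (0.0475+0.2422²/2)·2.4531) / 0.379343 = (-0.195929 + 0.188473) / 0.379343 = -0.019655
d₂ = d₁ − σ√T = -0.019655 − 0.379343 = -0.398998
e^{−rT} = e^{−0.0475·2.4531} = 0.890010
N(d₁) = 0.492159,  N(d₂) = 0.344947
Call price V = S·N(d₁) − K·e^{−rT}·N(d₂) = 57.597394 − 43.705476 = 13.891918
φ(d₁) = (1/√(2π))·e^{−d₁²/2} = 0.398865
ν = S·φ(d₁)·√T = 73.110711

price = 13.891918
ν = 73.110711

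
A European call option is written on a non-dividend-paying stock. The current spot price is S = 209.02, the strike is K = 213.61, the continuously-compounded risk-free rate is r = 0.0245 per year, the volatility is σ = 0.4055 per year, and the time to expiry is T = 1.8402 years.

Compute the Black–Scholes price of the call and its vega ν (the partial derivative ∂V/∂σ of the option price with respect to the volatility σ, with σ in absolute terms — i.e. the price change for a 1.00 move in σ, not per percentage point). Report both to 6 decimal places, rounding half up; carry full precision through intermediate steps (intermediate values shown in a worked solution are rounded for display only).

price = 47.227129
ν = 107.557122

σ√T = 0.4055·√1.8402 = 0.550077
d₁ = (ln(S/K) + (r+σ²/2)T) / (σ√T) = (ln(209.02/213.61) + (0.0245+0.4055²/2)·1.8402) / 0.550077 = (-0.021722 + 0.196377) / 0.550077 = 0.317511
d₂ = d₁ − σ√T = 0.317511 − 0.550077 = -0.232566
e^{−rT} = e^{−0.0245·1.8402} = 0.955916
N(d₁) = 0.624572,  N(d₂) = 0.408049
Call price V = S·N(d₁) − K·e^{−rT}·N(d₂) = 130.548013 − 83.320884 = 47.227129
φ(d₁) = (1/√(2π))·e^{−d₁²/2} = 0.379331
ν = S·φ(d₁)·√T = 107.557122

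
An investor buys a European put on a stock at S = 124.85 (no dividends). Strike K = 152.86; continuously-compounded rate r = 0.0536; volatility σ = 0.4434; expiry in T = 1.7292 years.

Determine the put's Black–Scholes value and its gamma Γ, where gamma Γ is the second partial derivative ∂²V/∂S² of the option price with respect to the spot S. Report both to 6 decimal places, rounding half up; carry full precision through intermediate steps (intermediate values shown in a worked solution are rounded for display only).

σ√T = 0.4434·√1.7292 = 0.583067
d₁ = (ln(S/K) + (r+σ²/2)T) / (σ√T) = (ln(124.85/152.86) + (0.0536+0.4434²/2)·1.7292) / 0.583067 = (-0.202409 + 0.262669) / 0.583067 = 0.103349
d₂ = d₁ − σ√T = 0.103349 − 0.583067 = -0.479718
e^{−rT} = e^{−0.0536·1.7292} = 0.911480
N(−d₁) = 0.458843,  N(−d₂) = 0.684286
Put price V = K·e^{−rT}·N(−d₂) − S·N(−d₁) = 95.340835 − 57.286570 = 38.054265
φ(d₁) = (1/√(2π))·e^{−d₁²/2} = 0.396817
Γ = φ(d₁) / (S·σ·√T) = 0.005451

price = 38.054265
Γ = 0.005451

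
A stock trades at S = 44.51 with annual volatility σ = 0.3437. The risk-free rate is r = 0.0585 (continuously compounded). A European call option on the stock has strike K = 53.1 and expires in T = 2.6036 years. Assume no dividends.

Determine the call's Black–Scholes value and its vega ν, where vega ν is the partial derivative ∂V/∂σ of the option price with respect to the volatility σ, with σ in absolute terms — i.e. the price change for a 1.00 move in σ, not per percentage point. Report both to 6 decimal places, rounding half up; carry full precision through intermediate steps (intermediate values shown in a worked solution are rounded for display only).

σ√T = 0.3437·√2.6036 = 0.554583
d₁ = (ln(S/K) + (r+σ²/2)T) / (σ√T) = (ln(44.51/53.1) + (0.0585+0.3437²/2)·2.6036) / 0.554583 = (-0.176463 + 0.306092) / 0.554583 = 0.233741
d₂ = d₁ − σ√T = 0.233741 − 0.554583 = -0.320842
e^{−rT} = e^{−0.0585·2.6036} = 0.858722
N(d₁) = 0.592407,  N(d₂) = 0.374165
Call price V = S·N(d₁) − K·e^{−rT}·N(d₂) = 26.368033 − 17.061217 = 9.306816
φ(d₁) = (1/√(2π))·e^{−d₁²/2} = 0.388192
ν = S·φ(d₁)·√T = 27.879886

price = 9.306816
ν = 27.879886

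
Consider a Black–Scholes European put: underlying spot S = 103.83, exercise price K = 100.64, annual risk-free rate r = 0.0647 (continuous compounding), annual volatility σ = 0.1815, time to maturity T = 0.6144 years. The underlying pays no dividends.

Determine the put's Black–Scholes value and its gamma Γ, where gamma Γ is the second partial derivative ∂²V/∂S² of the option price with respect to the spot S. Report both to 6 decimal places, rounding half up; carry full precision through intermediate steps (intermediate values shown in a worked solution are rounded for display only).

price = 2.821730
Γ = 0.022959

σ√T = 0.1815·√0.6144 = 0.142266
d₁ = (ln(S/K) + (r+σ²/2)T) / (σ√T) = (ln(103.83/100.64) + (0.0647+0.1815²/2)·0.6144) / 0.142266 = (0.031205 + 0.049872) / 0.142266 = 0.569894
d₂ = d₁ − σ√T = 0.569894 − 0.142266 = 0.427627
e^{−rT} = e^{−0.0647·0.6144} = 0.961028
N(−d₁) = 0.284375,  N(−d₂) = 0.334461
Put price V = K·e^{−rT}·N(−d₂) − S·N(−d₁) = 32.348379 − 29.526649 = 2.821730
φ(d₁) = (1/√(2π))·e^{−d₁²/2} = 0.339145
Γ = φ(d₁) / (S·σ·√T) = 0.022959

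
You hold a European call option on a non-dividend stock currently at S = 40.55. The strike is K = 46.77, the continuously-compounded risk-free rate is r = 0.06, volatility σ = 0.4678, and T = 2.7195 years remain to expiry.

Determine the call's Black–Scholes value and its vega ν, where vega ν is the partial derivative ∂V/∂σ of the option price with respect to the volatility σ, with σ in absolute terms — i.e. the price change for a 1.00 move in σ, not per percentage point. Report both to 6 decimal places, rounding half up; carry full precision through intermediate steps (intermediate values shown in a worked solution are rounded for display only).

σ√T = 0.4678·√2.7195 = 0.771445
d₁ = (ln(S/K) + (r+σ²/2)T) / (σ√T) = (ln(40.55/46.77) + (0.06+0.4678²/2)·2.7195) / 0.771445 = (-0.142706 + 0.460733) / 0.771445 = 0.412249
d₂ = d₁ − σ√T = 0.412249 − 0.771445 = -0.359196
e^{−rT} = e^{−0.06·2.7195} = 0.849447
N(d₁) = 0.659922,  N(d₂) = 0.359724
Call price V = S·N(d₁) − K·e^{−rT}·N(d₂) = 26.759817 − 14.291354 = 12.468463
φ(d₁) = (1/√(2π))·e^{−d₁²/2} = 0.366443
ν = S·φ(d₁)·√T = 24.504253

price = 12.468463
ν = 24.504253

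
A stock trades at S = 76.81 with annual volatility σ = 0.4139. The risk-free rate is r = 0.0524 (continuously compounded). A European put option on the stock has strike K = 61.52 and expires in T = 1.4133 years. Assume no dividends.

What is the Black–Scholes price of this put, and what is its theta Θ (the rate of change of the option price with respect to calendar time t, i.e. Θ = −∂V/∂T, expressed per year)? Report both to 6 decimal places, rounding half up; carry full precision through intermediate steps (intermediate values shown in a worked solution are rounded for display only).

σ√T = 0.4139·√1.4133 = 0.492054
d₁ = (ln(S/K) + (r+σ²/2)T) / (σ√T) = (ln(76.81/61.52) + (0.0524+0.4139²/2)·1.4133) / 0.492054 = (0.221973 + 0.195115) / 0.492054 = 0.847647
d₂ = d₁ − σ√T = 0.847647 − 0.492054 = 0.355593
e^{−rT} = e^{−0.0524·1.4133} = 0.928619
N(−d₁) = 0.198317,  N(−d₂) = 0.361073
Put price V = K·e^{−rT}·N(−d₂) − S·N(−d₁) = 20.627586 − 15.232753 = 5.394833
φ(d₁) = (1/√(2π))·e^{−d₁²/2} = 0.278541
Θ = −S·φ(d₁)·σ/(2√T) + r·K·e^{−rT}·N(−d₂) = −3.724386 + 1.080886 = -2.643500

price = 5.394833
Θ = -2.643500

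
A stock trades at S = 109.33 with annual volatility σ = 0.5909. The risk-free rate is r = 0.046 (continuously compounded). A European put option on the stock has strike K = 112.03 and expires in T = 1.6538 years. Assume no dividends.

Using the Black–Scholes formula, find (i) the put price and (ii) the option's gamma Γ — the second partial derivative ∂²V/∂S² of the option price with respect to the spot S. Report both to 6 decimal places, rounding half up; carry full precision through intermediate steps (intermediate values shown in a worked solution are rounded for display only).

σ√T = 0.5909·√1.6538 = 0.759898
d₁ = (ln(S/K) + (r+σ²/2)T) / (σ√T) = (ln(109.33/112.03) + (0.046+0.5909²/2)·1.6538) / 0.759898 = (-0.024396 + 0.364798) / 0.759898 = 0.447957
d₂ = d₁ − σ√T = 0.447957 − 0.759898 = -0.311941
e^{−rT} = e^{−0.046·1.6538} = 0.926747
N(−d₁) = 0.327092,  N(−d₂) = 0.622457
Put price V = K·e^{−rT}·N(−d₂) − S·N(−d₁) = 64.625686 − 35.760986 = 28.864700
φ(d₁) = (1/√(2π))·e^{−d₁²/2} = 0.360858
Γ = φ(d₁) / (S·σ·√T) = 0.004344

price = 28.864700
Γ = 0.004344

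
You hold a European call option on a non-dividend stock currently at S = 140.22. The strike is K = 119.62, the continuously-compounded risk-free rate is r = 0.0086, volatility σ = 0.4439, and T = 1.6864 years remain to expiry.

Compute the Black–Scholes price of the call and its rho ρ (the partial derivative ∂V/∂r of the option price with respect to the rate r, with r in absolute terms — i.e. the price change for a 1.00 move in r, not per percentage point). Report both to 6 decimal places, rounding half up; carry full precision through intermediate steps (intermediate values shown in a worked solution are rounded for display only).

price = 41.709704
ρ = 100.408234

σ√T = 0.4439·√1.6864 = 0.576455
d₁ = (ln(S/K) + (r+σ²/2)T) / (σ√T) = (ln(140.22/119.62) + (0.0086+0.4439²/2)·1.6864) / 0.576455 = (0.158893 + 0.180653) / 0.576455 = 0.589024
d₂ = d₁ − σ√T = 0.589024 − 0.576455 = 0.012569
e^{−rT} = e^{−0.0086·1.6864} = 0.985602
N(d₁) = 0.722077,  N(d₂) = 0.505014
Call price V = S·N(d₁) − K·e^{−rT}·N(d₂) = 101.249692 − 59.539987 = 41.709704
ρ = K·T·e^{−rT}·N(d₂) = 100.408234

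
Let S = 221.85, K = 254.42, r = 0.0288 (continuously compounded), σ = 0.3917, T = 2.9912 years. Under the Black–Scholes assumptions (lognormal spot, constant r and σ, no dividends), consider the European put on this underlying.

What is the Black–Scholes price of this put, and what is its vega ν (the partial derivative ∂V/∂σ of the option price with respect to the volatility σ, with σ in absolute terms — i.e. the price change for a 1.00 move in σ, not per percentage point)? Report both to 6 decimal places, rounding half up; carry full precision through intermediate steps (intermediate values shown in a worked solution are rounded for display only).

price = 66.313350
ν = 147.840888

σ√T = 0.3917·√2.9912 = 0.677449
d₁ = (ln(S/K) + (r+σ²/2)T) / (σ√T) = (ln(221.85/254.42) + (0.0288+0.3917²/2)·2.9912) / 0.677449 = (-0.136985 + 0.315615) / 0.677449 = 0.263680
d₂ = d₁ − σ√T = 0.263680 − 0.677449 = -0.413768
e^{−rT} = e^{−0.0288·2.9912} = 0.917460
N(−d₁) = 0.396013,  N(−d₂) = 0.660478
Put price V = K·e^{−rT}·N(−d₂) − S·N(−d₁) = 154.168863 − 87.855513 = 66.313350
φ(d₁) = (1/√(2π))·e^{−d₁²/2} = 0.385312
ν = S·φ(d₁)·√T = 147.840888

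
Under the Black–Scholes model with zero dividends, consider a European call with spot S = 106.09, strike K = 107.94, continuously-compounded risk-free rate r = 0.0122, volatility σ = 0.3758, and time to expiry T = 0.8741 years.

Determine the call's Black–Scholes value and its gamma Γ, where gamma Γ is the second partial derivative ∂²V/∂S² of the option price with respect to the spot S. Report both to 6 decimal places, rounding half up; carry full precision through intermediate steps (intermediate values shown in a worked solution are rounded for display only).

price = 14.493488
Γ = 0.010572

σ√T = 0.3758·√0.8741 = 0.351348
d₁ = (ln(S/K) + (r+σ²/2)T) / (σ√T) = (ln(106.09/107.94) + (0.0122+0.3758²/2)·0.8741) / 0.351348 = (-0.017288 + 0.072387) / 0.351348 = 0.156822
d₂ = d₁ − σ√T = 0.156822 − 0.351348 = -0.194526
e^{−rT} = e^{−0.0122·0.8741} = 0.989393
N(d₁) = 0.562307,  N(d₂) = 0.422882
Call price V = S·N(d₁) − K·e^{−rT}·N(d₂) = 59.655182 − 45.161694 = 14.493488
φ(d₁) = (1/√(2π))·e^{−d₁²/2} = 0.394067
Γ = φ(d₁) / (S·σ·√T) = 0.010572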